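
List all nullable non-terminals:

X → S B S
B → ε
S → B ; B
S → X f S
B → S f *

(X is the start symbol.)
ε-productions: B → ε
So B is immediately nullable.
No further non-terminal can be added: every production for the remaining non-terminals contains a terminal or a non-nullable non-terminal.
Nullable = { 'B' }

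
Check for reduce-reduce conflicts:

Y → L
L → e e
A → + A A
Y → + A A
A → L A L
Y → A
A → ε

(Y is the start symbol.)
Yes — I3: [A → .] vs [Y → L .]; I14: [A → + A A .] vs [Y → + A A .]

Augment with Y' → Y and build the canonical LR(0) collection (I0 = CLOSURE({[Y' → . Y]}), then GOTO on every symbol after a dot until no new states appear). It has 15 states:
  I0: { [A → . + A A], [A → . L A L], [A → .], [L → . e e], [Y → . + A A], [Y → . A], [Y → . L], [Y' → . Y] }  — shift, reduce
  I1: { [A → + . A A], [A → . + A A], [A → . L A L], [A → .], [L → . e e], [Y → + . A A] }  — shift, reduce
  I2: { [Y → A .] }  — reduce
  I3: { [A → . + A A], [A → . L A L], [A → .], [A → L . A L], [L → . e e], [Y → L .] }  — shift, 2 reduces
  I4: { [Y' → Y .] }  — accept
  I5: { [L → e . e] }  — shift
  I6: { [L → e e .] }  — reduce
  I7: { [A → + . A A], [A → . + A A], [A → . L A L], [A → .], [L → . e e] }  — shift, reduce
  I8: { [A → L A . L], [L → . e e] }  — shift
  I9: { [A → . + A A], [A → . L A L], [A → .], [A → L . A L], [L → . e e] }  — shift, reduce
  I10: { [A → L A L .] }  — reduce
  I11: { [A → + A . A], [A → . + A A], [A → . L A L], [A → .], [L → . e e] }  — shift, reduce
  I12: { [A → + A A .] }  — reduce
  I13: { [A → + A . A], [A → . + A A], [A → . L A L], [A → .], [L → . e e], [Y → + A . A] }  — shift, reduce
  I14: { [A → + A A .], [Y → + A A .] }  — 2 reduces

I3 contains complete items [A → .], [Y → L .] — reduce-reduce conflict.
I14 contains complete items [A → + A A .], [Y → + A A .] — reduce-reduce conflict.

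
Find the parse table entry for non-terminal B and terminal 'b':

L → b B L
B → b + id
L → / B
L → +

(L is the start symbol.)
To find M[B, 'b'], we find productions for B where 'b' is in the predict set (PREDICT(N → α) = (FIRST(α) \ {ε}) ∪ (FOLLOW(N) if α ⇒* ε)).

B → b + id: PREDICT = { 'b' }
  'b' is in predict set, so this production goes in M[B, 'b']

M[B, 'b'] = B → b + id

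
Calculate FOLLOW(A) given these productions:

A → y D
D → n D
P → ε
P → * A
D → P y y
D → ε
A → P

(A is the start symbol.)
{ $, 'y' }

To compute FOLLOW(A), find every occurrence of A on a right-hand side N → α A β: add FIRST(β) \ {ε}, and if β is empty or nullable also add FOLLOW(N). Iterate to a fixed point.

A is the start symbol, so $ ∈ FOLLOW(A).
In P → * A: A is at the end, add FOLLOW(P)

The FOLLOW sets referred to above (computed the same way, to a fixed point):
  FOLLOW(P) = { $, 'y' }

Taking the union: FOLLOW(A) = { $, 'y' }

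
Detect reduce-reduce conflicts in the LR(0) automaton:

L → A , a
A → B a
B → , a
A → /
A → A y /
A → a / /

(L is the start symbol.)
No reduce-reduce conflicts

A reduce-reduce conflict occurs when an LR(0) state has two complete items [A → α .] and [B → β .] — both call for a reduction, and with no lookahead the parser cannot choose between them.

Augment with L' → L and build the canonical LR(0) collection (I0 = CLOSURE({[L' → . L]}), then GOTO on every symbol after a dot until no new states appear). It has 15 states:
  I0: { [A → . /], [A → . A y /], [A → . B a], [A → . a / /], [B → . , a], [L → . A , a], [L' → . L] }  — shift
  I1: { [B → , . a] }  — shift
  I2: { [A → / .] }  — reduce
  I3: { [A → A . y /], [L → A . , a] }  — shift
  I4: { [A → B . a] }  — shift
  I5: { [L' → L .] }  — accept
  I6: { [A → a . / /] }  — shift
  I7: { [A → a / . /] }  — shift
  I8: { [A → a / / .] }  — reduce
  I9: { [A → B a .] }  — reduce
  I10: { [L → A , . a] }  — shift
  I11: { [A → A y . /] }  — shift
  I12: { [A → A y / .] }  — reduce
  I13: { [L → A , a .] }  — reduce
  I14: { [B → , a .] }  — reduce

No state contains more than one complete item.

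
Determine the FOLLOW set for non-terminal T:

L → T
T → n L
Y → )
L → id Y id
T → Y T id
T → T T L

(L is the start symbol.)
To compute FOLLOW(T), find every occurrence of T on a right-hand side N → α T β: add FIRST(β) \ {ε}, and if β is empty or nullable also add FOLLOW(N). Iterate to a fixed point.

In L → T: T is at the end, add FOLLOW(L)
In T → Y T id: T is followed by id, add FIRST(id) \ {ε} = { 'id' }
In T → T T L: T is followed by T L, add FIRST(T L) \ {ε} = { ')', 'n' }
In T → T T L: T is followed by L, add FIRST(L) \ {ε} = { ')', 'id', 'n' }

The FOLLOW sets referred to above (computed the same way, to a fixed point):
  FOLLOW(L) = { $, ')', 'id', 'n' }

Taking the union: FOLLOW(T) = { $, ')', 'id', 'n' }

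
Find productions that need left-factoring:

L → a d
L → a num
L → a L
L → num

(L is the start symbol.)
Yes, L has productions with common prefix 'a'

Left-factoring is needed when two productions for the same non-terminal
share a common prefix on the right-hand side.

Productions for L:
  L → a d
  L → a num
  L → a L
  L → num

Found common prefix 'a' in productions for L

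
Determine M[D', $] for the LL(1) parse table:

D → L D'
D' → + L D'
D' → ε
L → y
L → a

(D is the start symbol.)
D' → ε

To find M[D', $], we find productions for D' where $ is in the predict set (PREDICT(N → α) = (FIRST(α) \ {ε}) ∪ (FOLLOW(N) if α ⇒* ε)).

Relevant sets:
  FOLLOW(D') = { $ }

D' → + L D': PREDICT = { '+' }
D' → ε: PREDICT = { $ }
  $ is in predict set, so this production goes in M[D', $]

M[D', $] = D' → ε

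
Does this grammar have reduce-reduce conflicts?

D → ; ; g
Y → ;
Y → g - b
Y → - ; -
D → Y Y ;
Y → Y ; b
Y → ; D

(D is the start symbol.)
No reduce-reduce conflicts

A reduce-reduce conflict occurs when an LR(0) state has two complete items [A → α .] and [B → β .] — both call for a reduction, and with no lookahead the parser cannot choose between them.

Augment with D' → D and build the canonical LR(0) collection (I0 = CLOSURE({[D' → . D]}), then GOTO on every symbol after a dot until no new states appear). It has 17 states:
  I0: { [D → . ; ; g], [D → . Y Y ;], [D' → . D], [Y → . - ; -], [Y → . ; D], [Y → . ;], [Y → . Y ; b], [Y → . g - b] }  — shift
  I1: { [Y → - . ; -] }  — shift
  I2: { [D → . ; ; g], [D → . Y Y ;], [D → ; . ; g], [Y → . - ; -], [Y → . ; D], [Y → . ;], [Y → . Y ; b], [Y → . g - b], [Y → ; . D], [Y → ; .] }  — shift, reduce
  I3: { [D' → D .] }  — accept
  I4: { [D → Y . Y ;], [Y → . - ; -], [Y → . ; D], [Y → . ;], [Y → . Y ; b], [Y → . g - b], [Y → Y . ; b] }  — shift
  I5: { [Y → g . - b] }  — shift
  I6: { [Y → g - . b] }  — shift
  I7: { [Y → g - b .] }  — reduce
  I8: { [D → . ; ; g], [D → . Y Y ;], [Y → . - ; -], [Y → . ; D], [Y → . ;], [Y → . Y ; b], [Y → . g - b], [Y → ; . D], [Y → ; .], [Y → Y ; . b] }  — shift, reduce
  I9: { [D → Y Y . ;], [Y → Y . ; b] }  — shift
  I10: { [D → Y Y ; .], [Y → Y ; . b] }  — shift, reduce
  I11: { [Y → Y ; b .] }  — reduce
  I12: { [Y → ; D .] }  — reduce
  I13: { [D → . ; ; g], [D → . Y Y ;], [D → ; . ; g], [D → ; ; . g], [Y → . - ; -], [Y → . ; D], [Y → . ;], [Y → . Y ; b], [Y → . g - b], [Y → ; . D], [Y → ; .] }  — shift, reduce
  I14: { [D → ; ; g .], [Y → g . - b] }  — shift, reduce
  I15: { [Y → - ; . -] }  — shift
  I16: { [Y → - ; - .] }  — reduce

No state contains more than one complete item.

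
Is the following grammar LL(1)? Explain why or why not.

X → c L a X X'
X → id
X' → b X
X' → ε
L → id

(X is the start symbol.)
A grammar is LL(1) if for each non-terminal N with multiple productions, the predict sets of those productions are pairwise disjoint, where PREDICT(N → α) = (FIRST(α) \ {ε}) ∪ (FOLLOW(N) if α ⇒* ε).

Relevant sets:
  FOLLOW(X') = { $, 'b' }

For X:
  PREDICT(X → c L a X X') = { 'c' }
  PREDICT(X → id) = { 'id' }
For X':
  PREDICT(X' → b X) = { 'b' }
  PREDICT(X' → ε) = { $, 'b' }
L has a single production, so nothing to check there.

Conflict found: Predict set conflict for X': { 'b' }
The grammar is NOT LL(1).

Answer: No. Predict set conflict for X': { 'b' }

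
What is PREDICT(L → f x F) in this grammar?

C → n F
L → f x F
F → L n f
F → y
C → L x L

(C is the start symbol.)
PREDICT(L → f x F) = (FIRST(RHS) \ {ε}) ∪ (FOLLOW(L) if ε ∈ FIRST(RHS), i.e. RHS ⇒* ε)
FIRST(f x F) = { 'f' }
ε ∉ FIRST(f x F), so FOLLOW(L) is not added.
PREDICT(L → f x F) = { 'f' }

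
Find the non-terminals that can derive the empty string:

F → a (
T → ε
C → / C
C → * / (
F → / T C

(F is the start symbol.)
ε-productions: T → ε
So T is immediately nullable.
No further non-terminal can be added: every production for the remaining non-terminals contains a terminal or a non-nullable non-terminal.
Nullable = { 'T' }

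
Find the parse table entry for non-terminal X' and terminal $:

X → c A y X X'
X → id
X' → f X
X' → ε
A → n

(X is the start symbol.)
To find M[X', $], we find productions for X' where $ is in the predict set (PREDICT(N → α) = (FIRST(α) \ {ε}) ∪ (FOLLOW(N) if α ⇒* ε)).

Relevant sets:
  FOLLOW(X') = { $, 'f' }

X' → f X: PREDICT = { 'f' }
X' → ε: PREDICT = { $, 'f' }
  $ is in predict set, so this production goes in M[X', $]

M[X', $] = X' → ε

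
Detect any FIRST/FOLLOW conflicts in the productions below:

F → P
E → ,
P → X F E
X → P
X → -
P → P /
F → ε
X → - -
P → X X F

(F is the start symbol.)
Nullable non-terminals: F.
FIRST sets used below: FIRST(P) = { '-' }

F: nullable alternative(s) F → ε; FOLLOW(F) = { $, ',', '-', '/' }
  F → P: FIRST \ {ε} = { '-' } — overlaps FOLLOW(F) on { '-' }: CONFLICT
  F → ε: FIRST \ {ε} = { } — this is the only nullable alternative, skip

E, P, X have no nullable alternative, so no FIRST/FOLLOW check is needed there.

So the grammar has 1 FIRST/FOLLOW conflict (marked CONFLICT above).

Answer: Yes. F → P with FOLLOW(F) on { '-' }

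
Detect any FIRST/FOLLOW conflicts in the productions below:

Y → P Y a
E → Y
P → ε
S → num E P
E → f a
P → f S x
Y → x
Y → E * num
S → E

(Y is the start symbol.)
Yes. P → f S x with FOLLOW(P) on { 'f' }

Nullable non-terminals: P.

P: nullable alternative(s) P → ε; FOLLOW(P) = { 'f', 'x' }
  P → ε: FIRST \ {ε} = { } — this is the only nullable alternative, skip
  P → f S x: FIRST \ {ε} = { 'f' } — overlaps FOLLOW(P) on { 'f' }: CONFLICT

E, S, Y have no nullable alternative, so no FIRST/FOLLOW check is needed there.

So the grammar has 1 FIRST/FOLLOW conflict (marked CONFLICT above).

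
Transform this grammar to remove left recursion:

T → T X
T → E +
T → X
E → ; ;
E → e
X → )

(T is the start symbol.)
T is directly left-recursive. The standard transformation for
  A → A α₁ | ... | A α_m | β₁ | ... | β_n
is
  A  → β₁ A' | ... | β_n A'
  A' → α₁ A' | ... | α_m A' | ε

T → E + becomes T → E + T'
T → X becomes T → X T'
T → T X becomes T' → X T'
Add T' → ε

Productions for other non-terminals are unchanged:
  E → ; ;
  E → e
  X → )

Resulting grammar:
T → E + T'
T → X T'
T' → X T'
T' → ε
E → ; ;
E → e
X → )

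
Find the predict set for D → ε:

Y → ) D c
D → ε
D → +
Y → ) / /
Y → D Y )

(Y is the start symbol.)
{ ')', '+', 'c' }

PREDICT(D → ε) = (FIRST(RHS) \ {ε}) ∪ (FOLLOW(D) if ε ∈ FIRST(RHS), i.e. RHS ⇒* ε)
The right-hand side is ε (FIRST(ε) = { ε }), so the predict set is FOLLOW(D) = { ')', '+', 'c' }
PREDICT(D → ε) = { ')', '+', 'c' }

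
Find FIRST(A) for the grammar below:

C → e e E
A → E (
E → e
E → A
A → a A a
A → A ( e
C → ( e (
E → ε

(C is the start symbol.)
{ '(', 'a', 'e' }

FIRST sets of the other non-terminals involved (by the same procedure, iterated to a fixed point):
  FIRST(E) = { '(', 'a', 'e', ε }

From A → E (:
  - E is a non-terminal: add FIRST(E) \ {ε} = { '(', 'a', 'e' }
    E is nullable, so continue to the next symbol
  - '(' is a terminal: add '(' and stop
From A → a A a:
  - a is a terminal: add 'a' and stop
From A → A ( e:
  - A is the symbol being defined: contributes nothing new
    A is not nullable, so stop

Collecting: FIRST(A) = { '(', 'a', 'e' }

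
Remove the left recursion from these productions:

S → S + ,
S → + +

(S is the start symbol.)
S → + + S'
S' → + , S'
S' → ε

S is directly left-recursive. The standard transformation for
  A → A α₁ | ... | A α_m | β₁ | ... | β_n
is
  A  → β₁ A' | ... | β_n A'
  A' → α₁ A' | ... | α_m A' | ε

S → + + becomes S → + + S'
S → S + , becomes S' → + , S'
Add S' → ε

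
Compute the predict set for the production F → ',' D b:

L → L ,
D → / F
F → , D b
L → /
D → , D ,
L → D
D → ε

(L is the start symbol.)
PREDICT(F → ',' D b) = (FIRST(RHS) \ {ε}) ∪ (FOLLOW(F) if ε ∈ FIRST(RHS), i.e. RHS ⇒* ε)
FIRST(',' D b) = { ',' }
ε ∉ FIRST(',' D b), so FOLLOW(F) is not added.
PREDICT(F → ',' D b) = { ',' }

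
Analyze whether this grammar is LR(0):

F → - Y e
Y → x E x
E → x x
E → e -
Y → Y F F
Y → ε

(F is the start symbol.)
A grammar is LR(0) if no state in the canonical LR(0) collection has:
  - both a shift item (dot before a terminal) and a complete item (shift-reduce conflict), or
  - two or more complete items (reduce-reduce conflict; the accept item [F' → F .] counts as a complete item here).

Augment with F' → F and build the canonical LR(0) collection (I0 = CLOSURE({[F' → . F]}), then GOTO on every symbol after a dot until no new states appear). It has 14 states:
  I0: { [F → . - Y e], [F' → . F] }  — shift
  I1: { [F → - . Y e], [Y → . Y F F], [Y → . x E x], [Y → .] }  — shift, reduce
  I2: { [F' → F .] }  — accept
  I3: { [F → - Y . e], [F → . - Y e], [Y → Y . F F] }  — shift
  I4: { [E → . e -], [E → . x x], [Y → x . E x] }  — shift
  I5: { [Y → x E . x] }  — shift
  I6: { [E → e . -] }  — shift
  I7: { [E → x . x] }  — shift
  I8: { [E → x x .] }  — reduce
  I9: { [E → e - .] }  — reduce
  I10: { [Y → x E x .] }  — reduce
  I11: { [F → . - Y e], [Y → Y F . F] }  — shift
  I12: { [F → - Y e .] }  — reduce
  I13: { [Y → Y F F .] }  — reduce

Conflict in state I1:
  Shift-reduce conflict between [Y → .] and [Y → . x E x]
So the grammar is NOT LR(0).

Answer: No. Shift-reduce conflict between [Y → .] and [Y → . x E x]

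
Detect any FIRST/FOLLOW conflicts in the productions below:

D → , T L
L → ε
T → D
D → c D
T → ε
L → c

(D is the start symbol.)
Yes. L → c with FOLLOW(L) on { 'c' }; T → D with FOLLOW(T) on { 'c' }

A FIRST/FOLLOW conflict occurs when a non-terminal N has a nullable alternative N → β (β ⇒* ε) and another alternative N → α with FIRST(α) ∩ FOLLOW(N) ≠ ∅: on such a lookahead the parser cannot decide between expanding α and letting N vanish via β.

Nullable non-terminals: L, T.
FIRST sets used below: FIRST(D) = { ',', 'c' }

L: nullable alternative(s) L → ε; FOLLOW(L) = { $, 'c' }
  L → ε: FIRST \ {ε} = { } — this is the only nullable alternative, skip
  L → c: FIRST \ {ε} = { 'c' } — overlaps FOLLOW(L) on { 'c' }: CONFLICT

T: nullable alternative(s) T → ε; FOLLOW(T) = { $, 'c' }
  T → D: FIRST \ {ε} = { ',', 'c' } — overlaps FOLLOW(T) on { 'c' }: CONFLICT
  T → ε: FIRST \ {ε} = { } — this is the only nullable alternative, skip

D has no nullable alternative, so no FIRST/FOLLOW check is needed there.

So the grammar has 2 FIRST/FOLLOW conflicts (marked CONFLICT above).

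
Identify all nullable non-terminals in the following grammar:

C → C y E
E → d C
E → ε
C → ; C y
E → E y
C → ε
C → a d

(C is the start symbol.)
{ 'C', 'E' }

A non-terminal is nullable if it can derive ε (the empty string): either it has an ε-production, or it has a production whose right-hand side consists entirely of nullable non-terminals.

ε-productions: E → ε, C → ε
So E, C are immediately nullable.
Every non-terminal is now nullable.
Nullable = { 'C', 'E' }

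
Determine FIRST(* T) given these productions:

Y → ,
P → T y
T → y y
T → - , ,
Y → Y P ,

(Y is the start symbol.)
{ '*' }

To compute FIRST(* T), process the symbols left to right:
Symbol * is a terminal. Add '*' and stop.
FIRST(* T) = { '*' }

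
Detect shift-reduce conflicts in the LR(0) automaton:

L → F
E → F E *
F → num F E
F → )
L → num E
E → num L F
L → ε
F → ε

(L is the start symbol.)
Yes — I0: [F → .] vs [F → . )]; I4: [F → .] vs [E → . num L F]; I6: [F → .] vs [E → . num L F]; I7: [F → .] vs [F → . )]; I8: [F → .] vs [E → . num L F]; I9: [F → .] vs [F → . )]; I11: [F → .] vs [F → . )]; I12: [F → .] vs [E → . num L F]; I14: [F → .] vs [E → . num L F]; I17: [F → num F E .] vs [E → F E . *]

Augment with L' → L and build the canonical LR(0) collection (I0 = CLOSURE({[L' → . L]}), then GOTO on every symbol after a dot until no new states appear). It has 18 states:
  I0: { [F → . )], [F → . num F E], [F → .], [L → . F], [L → . num E], [L → .], [L' → . L] }  — shift, 2 reduces
  I1: { [F → ) .] }  — reduce
  I2: { [L → F .] }  — reduce
  I3: { [L' → L .] }  — accept
  I4: { [E → . F E *], [E → . num L F], [F → . )], [F → . num F E], [F → .], [F → num . F E], [L → num . E] }  — shift, reduce
  I5: { [L → num E .] }  — reduce
  I6: { [E → . F E *], [E → . num L F], [E → F . E *], [F → . )], [F → . num F E], [F → .], [F → num F . E] }  — shift, reduce
  I7: { [E → num . L F], [F → . )], [F → . num F E], [F → .], [F → num . F E], [L → . F], [L → . num E], [L → .] }  — shift, 2 reduces
  I8: { [E → . F E *], [E → . num L F], [F → . )], [F → . num F E], [F → .], [F → num F . E], [L → F .] }  — shift, 2 reduces
  I9: { [E → num L . F], [F → . )], [F → . num F E], [F → .] }  — shift, reduce
  I10: { [E → num L F .] }  — reduce
  I11: { [F → . )], [F → . num F E], [F → .], [F → num . F E] }  — shift, reduce
  I12: { [E → . F E *], [E → . num L F], [F → . )], [F → . num F E], [F → .], [F → num F . E] }  — shift, reduce
  I13: { [F → num F E .] }  — reduce
  I14: { [E → . F E *], [E → . num L F], [E → F . E *], [F → . )], [F → . num F E], [F → .] }  — shift, reduce
  I15: { [E → F E . *] }  — shift
  I16: { [E → F E * .] }  — reduce
  I17: { [E → F E . *], [F → num F E .] }  — shift, reduce

I0 contains reduce items [F → .], [L → .] and shift items [F → . )], [F → . num F E], [L → . num E] — shift-reduce conflict.
I4 contains reduce item [F → .] and shift items [E → . num L F], [F → . )], [F → . num F E] — shift-reduce conflict.
I6 contains reduce item [F → .] and shift items [E → . num L F], [F → . )], [F → . num F E] — shift-reduce conflict.
I7 contains reduce items [F → .], [L → .] and shift items [F → . )], [F → . num F E], [L → . num E] — shift-reduce conflict.
I8 contains reduce items [F → .], [L → F .] and shift items [E → . num L F], [F → . )], [F → . num F E] — shift-reduce conflict.
I9 contains reduce item [F → .] and shift items [F → . )], [F → . num F E] — shift-reduce conflict.
I11 contains reduce item [F → .] and shift items [F → . )], [F → . num F E] — shift-reduce conflict.
I12 contains reduce item [F → .] and shift items [E → . num L F], [F → . )], [F → . num F E] — shift-reduce conflict.
I14 contains reduce item [F → .] and shift items [E → . num L F], [F → . )], [F → . num F E] — shift-reduce conflict.
I17 contains reduce item [F → num F E .] and shift item [E → F E . *] — shift-reduce conflict.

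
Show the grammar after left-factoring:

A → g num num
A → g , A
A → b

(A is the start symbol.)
A → g A'
A' → num num
A' → , A
A → b

Left-factoring transforms A → αβ₁ | αβ₂ into A → αA' and A' → β₁ | β₂
(α is the longest common prefix among the alternatives). Repeat until
no nonterminal has two alternatives with a common prefix.

Round 1: A has alternatives sharing prefix 'g'. Introduce A': A → g A'
  Add: A' → num num
  Add: A' → , A

No remaining common prefixes — done.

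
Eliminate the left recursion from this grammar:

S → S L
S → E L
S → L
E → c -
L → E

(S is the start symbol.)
S is directly left-recursive. The standard transformation for
  A → A α₁ | ... | A α_m | β₁ | ... | β_n
is
  A  → β₁ A' | ... | β_n A'
  A' → α₁ A' | ... | α_m A' | ε

S → E L becomes S → E L S'
S → L becomes S → L S'
S → S L becomes S' → L S'
Add S' → ε

Productions for other non-terminals are unchanged:
  E → c -
  L → E

Resulting grammar:
S → E L S'
S → L S'
S' → L S'
S' → ε
E → c -
L → E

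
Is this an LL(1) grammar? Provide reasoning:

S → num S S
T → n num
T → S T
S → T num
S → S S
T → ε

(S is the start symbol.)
No. Predict set conflict for S: { 'num' }

A grammar is LL(1) if for each non-terminal N with multiple productions, the predict sets of those productions are pairwise disjoint, where PREDICT(N → α) = (FIRST(α) \ {ε}) ∪ (FOLLOW(N) if α ⇒* ε).

Relevant sets:
  FIRST(T) = { 'n', 'num', ε }
  FIRST(S) = { 'n', 'num' }
  FOLLOW(T) = { 'num' }

For S:
  PREDICT(S → num S S) = { 'num' }
  PREDICT(S → T num) = { 'n', 'num' }
  PREDICT(S → S S) = { 'n', 'num' }
For T:
  PREDICT(T → n num) = { 'n' }
  PREDICT(T → S T) = { 'n', 'num' }
  PREDICT(T → ε) = { 'num' }

Conflict found: Predict set conflict for S: { 'num' }
The grammar is NOT LL(1).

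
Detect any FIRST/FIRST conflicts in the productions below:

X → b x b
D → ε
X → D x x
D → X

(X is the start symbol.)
Yes. X → b x b / X → D x x on { 'b' }

FIRST sets of the non-terminals at (or reachable through a nullable prefix from) the front of some alternative:
  FIRST(D) = { 'b', 'x', ε }
  FIRST(X) = { 'b', 'x' }

Productions for X:
  X → b x b: FIRST = { 'b' }
  X → D x x: FIRST = { 'b', 'x' }
Productions for D:
  D → ε: FIRST = { ε }
  D → X: FIRST = { 'b', 'x' }

Conflict for X: X → b x b and X → D x x
  Overlap: { 'b' }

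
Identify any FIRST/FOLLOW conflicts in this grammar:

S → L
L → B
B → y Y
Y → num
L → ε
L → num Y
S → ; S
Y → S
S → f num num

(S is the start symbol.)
No FIRST/FOLLOW conflicts.

Nullable non-terminals: L, S, Y.
FIRST sets used below: FIRST(B) = { 'y' }, FIRST(L) = { 'num', 'y', ε }, FIRST(S) = { ';', 'f', 'num', 'y', ε }

L: nullable alternative(s) L → ε; FOLLOW(L) = { $ }
  L → B: FIRST \ {ε} = { 'y' } — disjoint from FOLLOW(L)
  L → ε: FIRST \ {ε} = { } — this is the only nullable alternative, skip
  L → num Y: FIRST \ {ε} = { 'num' } — disjoint from FOLLOW(L)

S: nullable alternative(s) S → L; FOLLOW(S) = { $ }
  S → L: FIRST \ {ε} = { 'num', 'y' } — this is the only nullable alternative, skip
  S → ; S: FIRST \ {ε} = { ';' } — disjoint from FOLLOW(S)
  S → f num num: FIRST \ {ε} = { 'f' } — disjoint from FOLLOW(S)

Y: nullable alternative(s) Y → S; FOLLOW(Y) = { $ }
  Y → num: FIRST \ {ε} = { 'num' } — disjoint from FOLLOW(Y)
  Y → S: FIRST \ {ε} = { ';', 'f', 'num', 'y' } — this is the only nullable alternative, skip

B has no nullable alternative, so no FIRST/FOLLOW check is needed there.

No FIRST/FOLLOW conflicts found.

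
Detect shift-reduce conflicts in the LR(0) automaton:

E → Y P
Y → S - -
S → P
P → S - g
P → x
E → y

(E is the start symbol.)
No shift-reduce conflicts

Augment with E' → E and build the canonical LR(0) collection (I0 = CLOSURE({[E' → . E]}), then GOTO on every symbol after a dot until no new states appear). It has 13 states:
  I0: { [E → . Y P], [E → . y], [E' → . E], [P → . S - g], [P → . x], [S → . P], [Y → . S - -] }  — shift
  I1: { [E' → E .] }  — accept
  I2: { [S → P .] }  — reduce
  I3: { [P → S . - g], [Y → S . - -] }  — shift
  I4: { [E → Y . P], [P → . S - g], [P → . x], [S → . P] }  — shift
  I5: { [P → x .] }  — reduce
  I6: { [E → y .] }  — reduce
  I7: { [E → Y P .], [S → P .] }  — 2 reduces
  I8: { [P → S . - g] }  — shift
  I9: { [P → S - . g] }  — shift
  I10: { [P → S - g .] }  — reduce
  I11: { [P → S - . g], [Y → S - . -] }  — shift
  I12: { [Y → S - - .] }  — reduce

No state contains both a complete item and a shift item.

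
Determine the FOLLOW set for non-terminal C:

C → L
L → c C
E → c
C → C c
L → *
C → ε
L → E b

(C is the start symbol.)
{ $, 'c' }

C is the start symbol, so $ ∈ FOLLOW(C).
In L → c C: C is at the end, add FOLLOW(L)
In C → C c: C is followed by c, add FIRST(c) \ {ε} = { 'c' }

The FOLLOW sets referred to above (computed the same way, to a fixed point):
  FOLLOW(L) = { $, 'c' }

Taking the union: FOLLOW(C) = { $, 'c' }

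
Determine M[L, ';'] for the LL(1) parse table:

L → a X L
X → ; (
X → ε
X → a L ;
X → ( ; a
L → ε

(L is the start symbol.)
To find M[L, ';'], we find productions for L where ';' is in the predict set (PREDICT(N → α) = (FIRST(α) \ {ε}) ∪ (FOLLOW(N) if α ⇒* ε)).

Relevant sets:
  FOLLOW(L) = { $, ';' }

L → a X L: PREDICT = { 'a' }
L → ε: PREDICT = { $, ';' }
  ';' is in predict set, so this production goes in M[L, ';']

M[L, ';'] = L → ε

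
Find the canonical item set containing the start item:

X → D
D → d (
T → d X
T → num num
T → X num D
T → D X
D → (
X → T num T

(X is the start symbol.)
First, augment the grammar with X' → X
I₀ = CLOSURE({ [X' → . X] }):
  [X' → . X] has the dot before X: add [X → . D], [X → . T num T]
  [X → . D] has the dot before D: add [D → . d (], [D → . (]
  [X → . T num T] has the dot before T: add [T → . d X], [T → . num num], [T → . X num D], [T → . D X]
No further items can be added.

I₀ = { [D → . (], [D → . d (], [T → . D X], [T → . X num D], [T → . d X], [T → . num num], [X → . D], [X → . T num T], [X' → . X] }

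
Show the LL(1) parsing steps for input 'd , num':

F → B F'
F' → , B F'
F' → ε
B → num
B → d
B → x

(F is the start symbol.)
Stack is shown with the top on the left.

Stack     Input      Action
---------------------------
F $       d , num $  output F → B F'
B F' $    d , num $  output B → d
d F' $    d , num $  match 'd'
F' $      , num $    output F' → , B F'
, B F' $  , num $    match ','
B F' $    num $      output B → num
num F' $  num $      match 'num'
F' $      $          output F' → ε
$         $          accept

The string is accepted.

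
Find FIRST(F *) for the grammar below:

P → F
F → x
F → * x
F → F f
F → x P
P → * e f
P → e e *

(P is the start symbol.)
FIRST sets of the non-terminals involved (from the grammar, by fixed-point iteration):
  FIRST(F) = { '*', 'x' }

To compute FIRST(F *), process the symbols left to right:
Symbol F is a non-terminal. Add FIRST(F) \ {ε} = { '*', 'x' }
F is not nullable (ε ∉ FIRST(F)), so stop here.
FIRST(F *) = { '*', 'x' }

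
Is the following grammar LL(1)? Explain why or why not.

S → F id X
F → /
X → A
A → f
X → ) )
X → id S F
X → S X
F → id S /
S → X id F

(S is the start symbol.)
Relevant sets:
  FIRST(F) = { '/', 'id' }
  FIRST(X) = { ')', '/', 'f', 'id' }
  FIRST(A) = { 'f' }
  FIRST(S) = { ')', '/', 'f', 'id' }

For S:
  PREDICT(S → F id X) = { '/', 'id' }
  PREDICT(S → X id F) = { ')', '/', 'f', 'id' }
For F:
  PREDICT(F → '/') = { '/' }
  PREDICT(F → id S '/') = { 'id' }
For X:
  PREDICT(X → A) = { 'f' }
  PREDICT(X → ')' ')') = { ')' }
  PREDICT(X → id S F) = { 'id' }
  PREDICT(X → S X) = { ')', '/', 'f', 'id' }
A has a single production, so nothing to check there.

Conflict found: Predict set conflict for S: { '/', 'id' }
The grammar is NOT LL(1).

Answer: No. Predict set conflict for S: { '/', 'id' }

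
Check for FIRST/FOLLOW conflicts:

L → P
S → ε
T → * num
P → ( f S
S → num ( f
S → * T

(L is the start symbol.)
No FIRST/FOLLOW conflicts.

A FIRST/FOLLOW conflict occurs when a non-terminal N has a nullable alternative N → β (β ⇒* ε) and another alternative N → α with FIRST(α) ∩ FOLLOW(N) ≠ ∅: on such a lookahead the parser cannot decide between expanding α and letting N vanish via β.

Nullable non-terminals: S.

S: nullable alternative(s) S → ε; FOLLOW(S) = { $ }
  S → ε: FIRST \ {ε} = { } — this is the only nullable alternative, skip
  S → num ( f: FIRST \ {ε} = { 'num' } — disjoint from FOLLOW(S)
  S → * T: FIRST \ {ε} = { '*' } — disjoint from FOLLOW(S)

L, P, T have no nullable alternative, so no FIRST/FOLLOW check is needed there.

No FIRST/FOLLOW conflicts found.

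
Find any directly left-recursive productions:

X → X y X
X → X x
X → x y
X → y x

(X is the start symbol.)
Yes, X is left-recursive

X → X y X: LEFT RECURSIVE (starts with X)
X → X x: LEFT RECURSIVE (starts with X)
X → x y: starts with x
X → y x: starts with y

The grammar has direct left recursion on: X.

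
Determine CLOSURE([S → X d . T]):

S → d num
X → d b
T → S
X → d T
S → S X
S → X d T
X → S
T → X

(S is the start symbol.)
{ [S → . S X], [S → . X d T], [S → . d num], [S → X d . T], [T → . S], [T → . X], [X → . S], [X → . d T], [X → . d b] }

Start with: [S → X d . T]
  [S → X d . T] has the dot before T: add [T → . S], [T → . X]
  [T → . S] has the dot before S: add [S → . d num], [S → . S X], [S → . X d T]
  [T → . X] has the dot before X: add [X → . d b], [X → . d T], [X → . S]
No further items can be added.

CLOSURE = { [S → . S X], [S → . X d T], [S → . d num], [S → X d . T], [T → . S], [T → . X], [X → . S], [X → . d T], [X → . d b] }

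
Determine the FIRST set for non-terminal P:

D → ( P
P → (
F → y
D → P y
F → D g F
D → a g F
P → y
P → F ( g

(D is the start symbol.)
{ '(', 'a', 'y' }

To compute FIRST(P), examine every production with P on the left-hand side, reading each right-hand side left to right until a non-nullable symbol is reached.

FIRST sets of the other non-terminals involved (by the same procedure, iterated to a fixed point):
  FIRST(F) = { '(', 'a', 'y' }

From P → (:
  - '(' is a terminal: add '(' and stop
From P → y:
  - y is a terminal: add 'y' and stop
From P → F ( g:
  - F is a non-terminal: add FIRST(F) \ {ε} = { '(', 'a', 'y' }
    F is not nullable, so stop

Collecting: FIRST(P) = { '(', 'a', 'y' }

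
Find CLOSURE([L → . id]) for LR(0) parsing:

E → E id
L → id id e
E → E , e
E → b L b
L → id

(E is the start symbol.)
Start with: [L → . id]
The dot precedes the terminal id, so nothing is added.

CLOSURE = { [L → . id] }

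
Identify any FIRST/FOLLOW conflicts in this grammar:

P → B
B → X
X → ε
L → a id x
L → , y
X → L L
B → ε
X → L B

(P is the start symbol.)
Nullable non-terminals: B, P, X.
FIRST sets used below: FIRST(X) = { ',', 'a', ε }, FIRST(L) = { ',', 'a' }

B: nullable alternative(s) B → X, B → ε; FOLLOW(B) = { $ }
  B → X: FIRST \ {ε} = { ',', 'a' } — disjoint from FOLLOW(B)
  B → ε: FIRST \ {ε} = { } — disjoint from FOLLOW(B)
P has a nullable alternative but only one production, so nothing to check.

X: nullable alternative(s) X → ε; FOLLOW(X) = { $ }
  X → ε: FIRST \ {ε} = { } — this is the only nullable alternative, skip
  X → L L: FIRST \ {ε} = { ',', 'a' } — disjoint from FOLLOW(X)
  X → L B: FIRST \ {ε} = { ',', 'a' } — disjoint from FOLLOW(X)

L has no nullable alternative, so no FIRST/FOLLOW check is needed there.

No FIRST/FOLLOW conflicts found.

Answer: No FIRST/FOLLOW conflicts.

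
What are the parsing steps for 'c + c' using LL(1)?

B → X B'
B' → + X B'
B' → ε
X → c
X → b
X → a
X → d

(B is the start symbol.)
LL(1) parsing maintains a stack (initially the start symbol over $) and the input. At each step: if the stack top is a terminal, match it against the current input token; if it is a non-terminal N, replace it with the RHS of M[N, lookahead] (the unique production whose predict set contains the lookahead).

Stack is shown with the top on the left.

Stack     Input    Action
-------------------------
B $       c + c $  output B → X B'
X B' $    c + c $  output X → c
c B' $    c + c $  match 'c'
B' $      + c $    output B' → + X B'
+ X B' $  + c $    match '+'
X B' $    c $      output X → c
c B' $    c $      match 'c'
B' $      $        output B' → ε
$         $        accept

The string is accepted.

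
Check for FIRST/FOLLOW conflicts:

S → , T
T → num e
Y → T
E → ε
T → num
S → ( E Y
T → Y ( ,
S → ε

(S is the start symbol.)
No FIRST/FOLLOW conflicts.

A FIRST/FOLLOW conflict occurs when a non-terminal N has a nullable alternative N → β (β ⇒* ε) and another alternative N → α with FIRST(α) ∩ FOLLOW(N) ≠ ∅: on such a lookahead the parser cannot decide between expanding α and letting N vanish via β.

Nullable non-terminals: E, S.
E has a nullable alternative but only one production, so nothing to check.

S: nullable alternative(s) S → ε; FOLLOW(S) = { $ }
  S → , T: FIRST \ {ε} = { ',' } — disjoint from FOLLOW(S)
  S → ( E Y: FIRST \ {ε} = { '(' } — disjoint from FOLLOW(S)
  S → ε: FIRST \ {ε} = { } — this is the only nullable alternative, skip

T, Y have no nullable alternative, so no FIRST/FOLLOW check is needed there.

No FIRST/FOLLOW conflicts found.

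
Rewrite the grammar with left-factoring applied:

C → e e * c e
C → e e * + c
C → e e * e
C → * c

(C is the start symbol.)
C → e e * C'
C' → c e
C' → + c
C' → e
C → * c

Left-factoring transforms A → αβ₁ | αβ₂ into A → αA' and A' → β₁ | β₂
(α is the longest common prefix among the alternatives). Repeat until
no nonterminal has two alternatives with a common prefix.

Round 1: C has alternatives sharing prefix 'e e *'. Introduce C': C → e e * C'
  Add: C' → c e
  Add: C' → + c
  Add: C' → e

No remaining common prefixes — done.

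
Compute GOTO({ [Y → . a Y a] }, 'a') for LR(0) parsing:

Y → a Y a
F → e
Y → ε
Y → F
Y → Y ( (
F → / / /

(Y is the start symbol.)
GOTO(I, 'a') = CLOSURE({ [A → αX.β] : [A → α.Xβ] ∈ I, X = 'a' })

Items with dot before 'a', with the dot advanced:
  [Y → . a Y a] → [Y → a . Y a]
Closure of the advanced items:
  [Y → a . Y a] has the dot before Y: add [Y → . a Y a], [Y → .], [Y → . F], [Y → . Y ( (]
  [Y → . F] has the dot before F: add [F → . e], [F → . / / /]

GOTO = { [F → . / / /], [F → . e], [Y → . F], [Y → . Y ( (], [Y → . a Y a], [Y → .], [Y → a . Y a] }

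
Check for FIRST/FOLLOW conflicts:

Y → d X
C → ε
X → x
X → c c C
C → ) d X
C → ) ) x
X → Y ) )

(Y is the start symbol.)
Yes. C → ')' d X with FOLLOW(C) on { ')' }; C → ')' ')' x with FOLLOW(C) on { ')' }

Nullable non-terminals: C.

C: nullable alternative(s) C → ε; FOLLOW(C) = { $, ')' }
  C → ε: FIRST \ {ε} = { } — this is the only nullable alternative, skip
  C → ) d X: FIRST \ {ε} = { ')' } — overlaps FOLLOW(C) on { ')' }: CONFLICT
  C → ) ) x: FIRST \ {ε} = { ')' } — overlaps FOLLOW(C) on { ')' }: CONFLICT

X, Y have no nullable alternative, so no FIRST/FOLLOW check is needed there.

So the grammar has 2 FIRST/FOLLOW conflicts (marked CONFLICT above).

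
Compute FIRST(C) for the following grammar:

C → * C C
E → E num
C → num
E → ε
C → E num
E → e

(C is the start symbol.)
{ '*', 'e', 'num' }

To compute FIRST(C), examine every production with C on the left-hand side, reading each right-hand side left to right until a non-nullable symbol is reached.

FIRST sets of the other non-terminals involved (by the same procedure, iterated to a fixed point):
  FIRST(E) = { 'e', 'num', ε }

From C → * C C:
  - '*' is a terminal: add '*' and stop
From C → num:
  - num is a terminal: add 'num' and stop
From C → E num:
  - E is a non-terminal: add FIRST(E) \ {ε} = { 'e', 'num' }
    E is nullable, so continue to the next symbol
  - num is a terminal: add 'num' and stop

Collecting: FIRST(C) = { '*', 'e', 'num' }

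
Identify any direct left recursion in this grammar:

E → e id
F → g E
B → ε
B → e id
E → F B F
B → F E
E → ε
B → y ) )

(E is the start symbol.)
Direct left recursion occurs when N → N α for some non-terminal N (the right-hand side begins with the left-hand side itself).

E → e id: starts with e
F → g E: starts with g
B → ε: starts with ε
B → e id: starts with e
E → F B F: starts with F
B → F E: starts with F
E → ε: starts with ε
B → y ) ): starts with y

No direct left recursion found.

Answer: No direct left recursion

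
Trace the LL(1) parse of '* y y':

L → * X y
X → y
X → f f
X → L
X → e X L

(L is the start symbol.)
LL(1) parsing maintains a stack (initially the start symbol over $) and the input. At each step: if the stack top is a terminal, match it against the current input token; if it is a non-terminal N, replace it with the RHS of M[N, lookahead] (the unique production whose predict set contains the lookahead).

Stack is shown with the top on the left.

Stack    Input    Action
------------------------
L $      * y y $  output L → * X y
* X y $  * y y $  match '*'
X y $    y y $    output X → y
y y $    y y $    match 'y'
y $      y $      match 'y'
$        $        accept

The string is accepted.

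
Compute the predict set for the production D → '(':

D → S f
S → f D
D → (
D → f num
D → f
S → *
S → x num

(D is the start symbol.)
PREDICT(D → '(') = (FIRST(RHS) \ {ε}) ∪ (FOLLOW(D) if ε ∈ FIRST(RHS), i.e. RHS ⇒* ε)
FIRST('(') = { '(' }
ε ∉ FIRST('('), so FOLLOW(D) is not added.
PREDICT(D → '(') = { '(' }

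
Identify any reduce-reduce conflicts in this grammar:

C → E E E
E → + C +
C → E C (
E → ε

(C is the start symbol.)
Yes — I6: [C → E E E .] vs [E → .]

A reduce-reduce conflict occurs when an LR(0) state has two complete items [A → α .] and [B → β .] — both call for a reduction, and with no lookahead the parser cannot choose between them.

Augment with C' → C and build the canonical LR(0) collection (I0 = CLOSURE({[C' → . C]}), then GOTO on every symbol after a dot until no new states appear). It has 10 states:
  I0: { [C → . E C (], [C → . E E E], [C' → . C], [E → . + C +], [E → .] }  — shift, reduce
  I1: { [C → . E C (], [C → . E E E], [E → + . C +], [E → . + C +], [E → .] }  — shift, reduce
  I2: { [C' → C .] }  — accept
  I3: { [C → . E C (], [C → . E E E], [C → E . C (], [C → E . E E], [E → . + C +], [E → .] }  — shift, reduce
  I4: { [C → E C . (] }  — shift
  I5: { [C → . E C (], [C → . E E E], [C → E . C (], [C → E . E E], [C → E E . E], [E → . + C +], [E → .] }  — shift, reduce
  I6: { [C → . E C (], [C → . E E E], [C → E . C (], [C → E . E E], [C → E E . E], [C → E E E .], [E → . + C +], [E → .] }  — shift, 2 reduces
  I7: { [C → E C ( .] }  — reduce
  I8: { [E → + C . +] }  — shift
  I9: { [E → + C + .] }  — reduce

I6 contains complete items [C → E E E .], [E → .] — reduce-reduce conflict.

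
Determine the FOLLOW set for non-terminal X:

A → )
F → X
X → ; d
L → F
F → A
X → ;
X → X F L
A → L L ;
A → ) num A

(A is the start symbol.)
{ ')', ';' }

To compute FOLLOW(X), find every occurrence of X on a right-hand side N → α X β: add FIRST(β) \ {ε}, and if β is empty or nullable also add FOLLOW(N). Iterate to a fixed point.

In F → X: X is at the end, add FOLLOW(F)
In X → X F L: X is followed by F L, add FIRST(F L) \ {ε} = { ')', ';' }

The FOLLOW sets referred to above (computed the same way, to a fixed point):
  FOLLOW(F) = { ')', ';' }

Taking the union: FOLLOW(X) = { ')', ';' }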